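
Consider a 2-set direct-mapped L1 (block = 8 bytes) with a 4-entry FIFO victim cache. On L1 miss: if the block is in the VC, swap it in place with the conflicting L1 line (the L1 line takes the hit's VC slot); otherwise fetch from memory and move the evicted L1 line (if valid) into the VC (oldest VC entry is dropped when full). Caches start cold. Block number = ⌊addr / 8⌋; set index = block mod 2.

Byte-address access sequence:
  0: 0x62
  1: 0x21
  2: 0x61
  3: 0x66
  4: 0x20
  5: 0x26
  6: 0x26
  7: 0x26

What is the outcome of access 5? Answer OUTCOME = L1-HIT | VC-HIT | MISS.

OUTCOME = L1-HIT

0: 0x62 (blk 12, set 0) → MISS  vc=[]
1: 0x21 (blk 4, set 0) → MISS  vc=[12]
2: 0x61 (blk 12, set 0) → VC-HIT  vc=[4]
3: 0x66 (blk 12, set 0) → L1-HIT  vc=[4]
4: 0x20 (blk 4, set 0) → VC-HIT  vc=[12]
5: 0x26 (blk 4, set 0) → L1-HIT  vc=[12]
6: 0x26 (blk 4, set 0) → L1-HIT  vc=[12]
7: 0x26 (blk 4, set 0) → L1-HIT  vc=[12]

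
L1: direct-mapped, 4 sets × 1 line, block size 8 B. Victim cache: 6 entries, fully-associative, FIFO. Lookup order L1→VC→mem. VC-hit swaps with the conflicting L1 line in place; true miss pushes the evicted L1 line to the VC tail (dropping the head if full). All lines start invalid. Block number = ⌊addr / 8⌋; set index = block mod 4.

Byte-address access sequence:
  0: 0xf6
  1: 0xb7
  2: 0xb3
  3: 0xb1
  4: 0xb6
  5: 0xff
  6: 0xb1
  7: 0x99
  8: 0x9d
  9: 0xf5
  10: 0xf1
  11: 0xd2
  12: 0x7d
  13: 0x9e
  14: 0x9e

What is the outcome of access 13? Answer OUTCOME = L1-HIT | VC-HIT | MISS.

0: 0xf6 (blk 30, set 2) → MISS  vc=[]
1: 0xb7 (blk 22, set 2) → MISS  vc=[30]
2: 0xb3 (blk 22, set 2) → L1-HIT  vc=[30]
3: 0xb1 (blk 22, set 2) → L1-HIT  vc=[30]
4: 0xb6 (blk 22, set 2) → L1-HIT  vc=[30]
5: 0xff (blk 31, set 3) → MISS  vc=[30]
6: 0xb1 (blk 22, set 2) → L1-HIT  vc=[30]
7: 0x99 (blk 19, set 3) → MISS  vc=[30, 31]
8: 0x9d (blk 19, set 3) → L1-HIT  vc=[30, 31]
9: 0xf5 (blk 30, set 2) → VC-HIT  vc=[22, 31]
10: 0xf1 (blk 30, set 2) → L1-HIT  vc=[22, 31]
11: 0xd2 (blk 26, set 2) → MISS  vc=[22, 31, 30]
12: 0x7d (blk 15, set 3) → MISS  vc=[22, 31, 30, 19]
13: 0x9e (blk 19, set 3) → VC-HIT  vc=[22, 31, 30, 15]
14: 0x9e (blk 19, set 3) → L1-HIT  vc=[22, 31, 30, 15]

OUTCOME = VC-HIT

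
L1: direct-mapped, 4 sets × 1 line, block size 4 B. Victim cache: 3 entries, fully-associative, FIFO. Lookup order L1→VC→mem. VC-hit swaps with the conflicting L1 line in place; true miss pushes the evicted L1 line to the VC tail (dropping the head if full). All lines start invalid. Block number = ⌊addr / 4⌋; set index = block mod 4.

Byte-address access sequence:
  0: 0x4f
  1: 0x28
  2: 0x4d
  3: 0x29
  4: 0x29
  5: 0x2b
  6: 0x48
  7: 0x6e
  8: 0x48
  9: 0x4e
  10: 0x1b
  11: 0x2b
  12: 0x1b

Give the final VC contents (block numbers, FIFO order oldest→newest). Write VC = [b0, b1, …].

VC = [10, 27, 18]

  [0] addr=0x4f blk=19 s=3: MISS | VC []
  [1] addr=0x28 blk=10 s=2: MISS | VC []
  [2] addr=0x4d blk=19 s=3: L1-HIT | VC []
  [3] addr=0x29 blk=10 s=2: L1-HIT | VC []
  [4] addr=0x29 blk=10 s=2: L1-HIT | VC []
  [5] addr=0x2b blk=10 s=2: L1-HIT | VC []
  [6] addr=0x48 blk=18 s=2: MISS | VC [10]
  [7] addr=0x6e blk=27 s=3: MISS | VC [10, 19]
  [8] addr=0x48 blk=18 s=2: L1-HIT | VC [10, 19]
  [9] addr=0x4e blk=19 s=3: VC-HIT | VC [10, 27]
  [10] addr=0x1b blk=6 s=2: MISS | VC [10, 27, 18]
  [11] addr=0x2b blk=10 s=2: VC-HIT | VC [6, 27, 18]
  [12] addr=0x1b blk=6 s=2: VC-HIT | VC [10, 27, 18]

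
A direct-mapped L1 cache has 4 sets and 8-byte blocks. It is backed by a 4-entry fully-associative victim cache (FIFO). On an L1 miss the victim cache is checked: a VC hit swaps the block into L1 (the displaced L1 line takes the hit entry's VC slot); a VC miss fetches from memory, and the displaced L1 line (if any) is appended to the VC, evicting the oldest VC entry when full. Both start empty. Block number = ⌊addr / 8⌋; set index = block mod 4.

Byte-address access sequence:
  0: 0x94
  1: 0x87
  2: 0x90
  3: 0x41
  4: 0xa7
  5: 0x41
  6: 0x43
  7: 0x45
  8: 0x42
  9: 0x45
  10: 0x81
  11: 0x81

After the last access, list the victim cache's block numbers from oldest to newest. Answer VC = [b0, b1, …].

VC = [8, 20]

0: 0x94 (blk 18, set 2) → MISS  vc=[]
1: 0x87 (blk 16, set 0) → MISS  vc=[]
2: 0x90 (blk 18, set 2) → L1-HIT  vc=[]
3: 0x41 (blk 8, set 0) → MISS  vc=[16]
4: 0xa7 (blk 20, set 0) → MISS  vc=[16, 8]
5: 0x41 (blk 8, set 0) → VC-HIT  vc=[16, 20]
6: 0x43 (blk 8, set 0) → L1-HIT  vc=[16, 20]
7: 0x45 (blk 8, set 0) → L1-HIT  vc=[16, 20]
8: 0x42 (blk 8, set 0) → L1-HIT  vc=[16, 20]
9: 0x45 (blk 8, set 0) → L1-HIT  vc=[16, 20]
10: 0x81 (blk 16, set 0) → VC-HIT  vc=[8, 20]
11: 0x81 (blk 16, set 0) → L1-HIT  vc=[8, 20]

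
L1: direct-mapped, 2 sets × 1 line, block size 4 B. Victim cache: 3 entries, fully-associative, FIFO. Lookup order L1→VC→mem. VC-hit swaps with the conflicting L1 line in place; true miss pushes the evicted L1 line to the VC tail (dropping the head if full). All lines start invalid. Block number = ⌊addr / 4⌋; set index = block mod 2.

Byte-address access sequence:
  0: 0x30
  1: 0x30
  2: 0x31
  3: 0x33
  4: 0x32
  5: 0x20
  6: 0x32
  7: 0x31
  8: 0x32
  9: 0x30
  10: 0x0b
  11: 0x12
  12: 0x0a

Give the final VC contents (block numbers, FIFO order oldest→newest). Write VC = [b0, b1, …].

VC = [8, 12, 4]

#0 0x30→b12/s0 MISS; vc=[]
#1 0x30→b12/s0 L1-HIT; vc=[]
#2 0x31→b12/s0 L1-HIT; vc=[]
#3 0x33→b12/s0 L1-HIT; vc=[]
#4 0x32→b12/s0 L1-HIT; vc=[]
#5 0x20→b8/s0 MISS; vc=[12]
#6 0x32→b12/s0 VC-HIT; vc=[8]
#7 0x31→b12/s0 L1-HIT; vc=[8]
#8 0x32→b12/s0 L1-HIT; vc=[8]
#9 0x30→b12/s0 L1-HIT; vc=[8]
#10 0xb→b2/s0 MISS; vc=[8,12]
#11 0x12→b4/s0 MISS; vc=[8,12,2]
#12 0xa→b2/s0 VC-HIT; vc=[8,12,4]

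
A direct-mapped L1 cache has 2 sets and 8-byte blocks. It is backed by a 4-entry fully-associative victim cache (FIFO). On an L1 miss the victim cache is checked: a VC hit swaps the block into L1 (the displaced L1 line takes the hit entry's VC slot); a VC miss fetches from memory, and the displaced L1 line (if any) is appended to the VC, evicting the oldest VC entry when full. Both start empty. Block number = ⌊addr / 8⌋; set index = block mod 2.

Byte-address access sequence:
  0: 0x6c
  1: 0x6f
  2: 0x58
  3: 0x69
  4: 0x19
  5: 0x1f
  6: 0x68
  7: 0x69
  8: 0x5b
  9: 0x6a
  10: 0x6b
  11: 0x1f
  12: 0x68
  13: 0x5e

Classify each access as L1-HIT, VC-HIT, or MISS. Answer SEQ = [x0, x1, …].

SEQ = [MISS, L1-HIT, MISS, VC-HIT, MISS, L1-HIT, VC-HIT, L1-HIT, VC-HIT, VC-HIT, L1-HIT, VC-HIT, VC-HIT, VC-HIT]

0: 0x6c (blk 13, set 1) → MISS  vc=[]
1: 0x6f (blk 13, set 1) → L1-HIT  vc=[]
2: 0x58 (blk 11, set 1) → MISS  vc=[13]
3: 0x69 (blk 13, set 1) → VC-HIT  vc=[11]
4: 0x19 (blk 3, set 1) → MISS  vc=[11, 13]
5: 0x1f (blk 3, set 1) → L1-HIT  vc=[11, 13]
6: 0x68 (blk 13, set 1) → VC-HIT  vc=[11, 3]
7: 0x69 (blk 13, set 1) → L1-HIT  vc=[11, 3]
8: 0x5b (blk 11, set 1) → VC-HIT  vc=[13, 3]
9: 0x6a (blk 13, set 1) → VC-HIT  vc=[11, 3]
10: 0x6b (blk 13, set 1) → L1-HIT  vc=[11, 3]
11: 0x1f (blk 3, set 1) → VC-HIT  vc=[11, 13]
12: 0x68 (blk 13, set 1) → VC-HIT  vc=[11, 3]
13: 0x5e (blk 11, set 1) → VC-HIT  vc=[13, 3]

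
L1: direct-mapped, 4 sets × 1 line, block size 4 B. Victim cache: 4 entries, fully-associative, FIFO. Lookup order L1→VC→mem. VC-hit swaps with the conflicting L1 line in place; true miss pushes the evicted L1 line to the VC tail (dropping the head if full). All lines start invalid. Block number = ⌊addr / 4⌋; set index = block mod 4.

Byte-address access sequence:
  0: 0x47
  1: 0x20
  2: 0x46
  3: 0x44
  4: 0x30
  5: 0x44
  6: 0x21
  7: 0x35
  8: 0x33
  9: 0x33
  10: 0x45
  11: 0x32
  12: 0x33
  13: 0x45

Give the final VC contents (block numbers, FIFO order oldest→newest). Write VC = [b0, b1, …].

#0 0x47→b17/s1 MISS; vc=[]
#1 0x20→b8/s0 MISS; vc=[]
#2 0x46→b17/s1 L1-HIT; vc=[]
#3 0x44→b17/s1 L1-HIT; vc=[]
#4 0x30→b12/s0 MISS; vc=[8]
#5 0x44→b17/s1 L1-HIT; vc=[8]
#6 0x21→b8/s0 VC-HIT; vc=[12]
#7 0x35→b13/s1 MISS; vc=[12,17]
#8 0x33→b12/s0 VC-HIT; vc=[8,17]
#9 0x33→b12/s0 L1-HIT; vc=[8,17]
#10 0x45→b17/s1 VC-HIT; vc=[8,13]
#11 0x32→b12/s0 L1-HIT; vc=[8,13]
#12 0x33→b12/s0 L1-HIT; vc=[8,13]
#13 0x45→b17/s1 L1-HIT; vc=[8,13]

VC = [8, 13]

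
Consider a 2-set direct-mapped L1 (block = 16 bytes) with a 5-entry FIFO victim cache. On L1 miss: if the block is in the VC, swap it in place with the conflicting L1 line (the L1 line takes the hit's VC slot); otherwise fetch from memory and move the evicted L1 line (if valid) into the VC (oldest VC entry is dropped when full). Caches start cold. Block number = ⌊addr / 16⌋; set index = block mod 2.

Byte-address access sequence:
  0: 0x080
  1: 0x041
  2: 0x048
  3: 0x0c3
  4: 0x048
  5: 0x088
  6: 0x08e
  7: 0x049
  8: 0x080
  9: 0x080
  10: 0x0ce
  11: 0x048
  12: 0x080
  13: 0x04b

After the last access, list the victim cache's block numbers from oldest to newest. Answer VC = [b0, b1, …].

  [0] addr=0x80 blk=8 s=0: MISS | VC []
  [1] addr=0x41 blk=4 s=0: MISS | VC [8]
  [2] addr=0x48 blk=4 s=0: L1-HIT | VC [8]
  [3] addr=0xc3 blk=12 s=0: MISS | VC [8, 4]
  [4] addr=0x48 blk=4 s=0: VC-HIT | VC [8, 12]
  [5] addr=0x88 blk=8 s=0: VC-HIT | VC [4, 12]
  [6] addr=0x8e blk=8 s=0: L1-HIT | VC [4, 12]
  [7] addr=0x49 blk=4 s=0: VC-HIT | VC [8, 12]
  [8] addr=0x80 blk=8 s=0: VC-HIT | VC [4, 12]
  [9] addr=0x80 blk=8 s=0: L1-HIT | VC [4, 12]
  [10] addr=0xce blk=12 s=0: VC-HIT | VC [4, 8]
  [11] addr=0x48 blk=4 s=0: VC-HIT | VC [12, 8]
  [12] addr=0x80 blk=8 s=0: VC-HIT | VC [12, 4]
  [13] addr=0x4b blk=4 s=0: VC-HIT | VC [12, 8]

VC = [12, 8]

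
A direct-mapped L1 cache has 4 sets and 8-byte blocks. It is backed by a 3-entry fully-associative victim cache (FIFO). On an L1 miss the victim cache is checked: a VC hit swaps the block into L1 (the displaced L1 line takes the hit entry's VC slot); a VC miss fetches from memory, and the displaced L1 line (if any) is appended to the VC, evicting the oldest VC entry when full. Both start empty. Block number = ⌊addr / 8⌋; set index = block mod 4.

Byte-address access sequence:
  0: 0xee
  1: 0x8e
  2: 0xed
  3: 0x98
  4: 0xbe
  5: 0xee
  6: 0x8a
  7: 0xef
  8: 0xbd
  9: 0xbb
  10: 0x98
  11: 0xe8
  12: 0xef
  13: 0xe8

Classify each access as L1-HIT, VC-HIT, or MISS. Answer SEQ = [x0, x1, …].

SEQ = [MISS, MISS, VC-HIT, MISS, MISS, L1-HIT, VC-HIT, VC-HIT, L1-HIT, L1-HIT, VC-HIT, L1-HIT, L1-HIT, L1-HIT]

0: 0xee (blk 29, set 1) → MISS  vc=[]
1: 0x8e (blk 17, set 1) → MISS  vc=[29]
2: 0xed (blk 29, set 1) → VC-HIT  vc=[17]
3: 0x98 (blk 19, set 3) → MISS  vc=[17]
4: 0xbe (blk 23, set 3) → MISS  vc=[17, 19]
5: 0xee (blk 29, set 1) → L1-HIT  vc=[17, 19]
6: 0x8a (blk 17, set 1) → VC-HIT  vc=[29, 19]
7: 0xef (blk 29, set 1) → VC-HIT  vc=[17, 19]
8: 0xbd (blk 23, set 3) → L1-HIT  vc=[17, 19]
9: 0xbb (blk 23, set 3) → L1-HIT  vc=[17, 19]
10: 0x98 (blk 19, set 3) → VC-HIT  vc=[17, 23]
11: 0xe8 (blk 29, set 1) → L1-HIT  vc=[17, 23]
12: 0xef (blk 29, set 1) → L1-HIT  vc=[17, 23]
13: 0xe8 (blk 29, set 1) → L1-HIT  vc=[17, 23]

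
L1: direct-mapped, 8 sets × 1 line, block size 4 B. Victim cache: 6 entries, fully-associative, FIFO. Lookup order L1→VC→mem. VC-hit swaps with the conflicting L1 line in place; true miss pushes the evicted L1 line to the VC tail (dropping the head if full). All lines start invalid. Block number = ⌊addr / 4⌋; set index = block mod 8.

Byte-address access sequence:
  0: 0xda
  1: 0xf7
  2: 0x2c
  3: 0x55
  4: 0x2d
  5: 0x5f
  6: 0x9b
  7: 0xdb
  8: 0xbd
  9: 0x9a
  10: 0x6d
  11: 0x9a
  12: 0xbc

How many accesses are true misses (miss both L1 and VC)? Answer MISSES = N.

0: 0xda (blk 54, set 6) → MISS  vc=[]
1: 0xf7 (blk 61, set 5) → MISS  vc=[]
2: 0x2c (blk 11, set 3) → MISS  vc=[]
3: 0x55 (blk 21, set 5) → MISS  vc=[61]
4: 0x2d (blk 11, set 3) → L1-HIT  vc=[61]
5: 0x5f (blk 23, set 7) → MISS  vc=[61]
6: 0x9b (blk 38, set 6) → MISS  vc=[61, 54]
7: 0xdb (blk 54, set 6) → VC-HIT  vc=[61, 38]
8: 0xbd (blk 47, set 7) → MISS  vc=[61, 38, 23]
9: 0x9a (blk 38, set 6) → VC-HIT  vc=[61, 54, 23]
10: 0x6d (blk 27, set 3) → MISS  vc=[61, 54, 23, 11]
11: 0x9a (blk 38, set 6) → L1-HIT  vc=[61, 54, 23, 11]
12: 0xbc (blk 47, set 7) → L1-HIT  vc=[61, 54, 23, 11]

MISSES = 8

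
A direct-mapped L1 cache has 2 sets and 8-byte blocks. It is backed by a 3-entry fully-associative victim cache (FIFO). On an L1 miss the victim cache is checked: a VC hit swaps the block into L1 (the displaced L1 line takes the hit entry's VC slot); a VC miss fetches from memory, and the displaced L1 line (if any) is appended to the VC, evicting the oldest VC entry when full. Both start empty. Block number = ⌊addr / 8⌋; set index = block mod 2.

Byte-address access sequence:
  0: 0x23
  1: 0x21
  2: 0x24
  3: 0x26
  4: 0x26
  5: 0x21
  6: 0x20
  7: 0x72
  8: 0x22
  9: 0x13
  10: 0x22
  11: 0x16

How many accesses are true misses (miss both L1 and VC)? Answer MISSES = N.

MISSES = 3

0: 0x23 (blk 4, set 0) → MISS  vc=[]
1: 0x21 (blk 4, set 0) → L1-HIT  vc=[]
2: 0x24 (blk 4, set 0) → L1-HIT  vc=[]
3: 0x26 (blk 4, set 0) → L1-HIT  vc=[]
4: 0x26 (blk 4, set 0) → L1-HIT  vc=[]
5: 0x21 (blk 4, set 0) → L1-HIT  vc=[]
6: 0x20 (blk 4, set 0) → L1-HIT  vc=[]
7: 0x72 (blk 14, set 0) → MISS  vc=[4]
8: 0x22 (blk 4, set 0) → VC-HIT  vc=[14]
9: 0x13 (blk 2, set 0) → MISS  vc=[14, 4]
10: 0x22 (blk 4, set 0) → VC-HIT  vc=[14, 2]
11: 0x16 (blk 2, set 0) → VC-HIT  vc=[14, 4]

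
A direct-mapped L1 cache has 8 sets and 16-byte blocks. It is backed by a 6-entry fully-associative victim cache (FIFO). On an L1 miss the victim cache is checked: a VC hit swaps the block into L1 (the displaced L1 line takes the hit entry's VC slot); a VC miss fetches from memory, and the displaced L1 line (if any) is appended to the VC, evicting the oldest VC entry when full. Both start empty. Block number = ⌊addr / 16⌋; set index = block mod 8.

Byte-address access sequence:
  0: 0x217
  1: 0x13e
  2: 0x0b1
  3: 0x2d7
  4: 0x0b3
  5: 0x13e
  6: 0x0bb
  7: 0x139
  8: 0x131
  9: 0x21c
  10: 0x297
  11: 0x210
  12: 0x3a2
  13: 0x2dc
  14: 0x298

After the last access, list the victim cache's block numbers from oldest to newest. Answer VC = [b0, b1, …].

VC = [11, 33]

  [0] addr=0x217 blk=33 s=1: MISS | VC []
  [1] addr=0x13e blk=19 s=3: MISS | VC []
  [2] addr=0xb1 blk=11 s=3: MISS | VC [19]
  [3] addr=0x2d7 blk=45 s=5: MISS | VC [19]
  [4] addr=0xb3 blk=11 s=3: L1-HIT | VC [19]
  [5] addr=0x13e blk=19 s=3: VC-HIT | VC [11]
  [6] addr=0xbb blk=11 s=3: VC-HIT | VC [19]
  [7] addr=0x139 blk=19 s=3: VC-HIT | VC [11]
  [8] addr=0x131 blk=19 s=3: L1-HIT | VC [11]
  [9] addr=0x21c blk=33 s=1: L1-HIT | VC [11]
  [10] addr=0x297 blk=41 s=1: MISS | VC [11, 33]
  [11] addr=0x210 blk=33 s=1: VC-HIT | VC [11, 41]
  [12] addr=0x3a2 blk=58 s=2: MISS | VC [11, 41]
  [13] addr=0x2dc blk=45 s=5: L1-HIT | VC [11, 41]
  [14] addr=0x298 blk=41 s=1: VC-HIT | VC [11, 33]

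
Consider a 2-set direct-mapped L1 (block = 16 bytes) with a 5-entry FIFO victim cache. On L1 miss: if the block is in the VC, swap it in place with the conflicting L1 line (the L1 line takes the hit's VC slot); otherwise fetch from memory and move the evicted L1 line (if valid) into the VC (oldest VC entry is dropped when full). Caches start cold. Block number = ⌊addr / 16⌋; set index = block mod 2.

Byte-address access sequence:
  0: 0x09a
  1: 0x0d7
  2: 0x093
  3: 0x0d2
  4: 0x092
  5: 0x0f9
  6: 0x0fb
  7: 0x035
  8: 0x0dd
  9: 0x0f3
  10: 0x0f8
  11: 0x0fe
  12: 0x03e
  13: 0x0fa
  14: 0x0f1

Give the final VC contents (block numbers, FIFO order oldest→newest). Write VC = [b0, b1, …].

VC = [3, 9, 13]

#0 0x9a→b9/s1 MISS; vc=[]
#1 0xd7→b13/s1 MISS; vc=[9]
#2 0x93→b9/s1 VC-HIT; vc=[13]
#3 0xd2→b13/s1 VC-HIT; vc=[9]
#4 0x92→b9/s1 VC-HIT; vc=[13]
#5 0xf9→b15/s1 MISS; vc=[13,9]
#6 0xfb→b15/s1 L1-HIT; vc=[13,9]
#7 0x35→b3/s1 MISS; vc=[13,9,15]
#8 0xdd→b13/s1 VC-HIT; vc=[3,9,15]
#9 0xf3→b15/s1 VC-HIT; vc=[3,9,13]
#10 0xf8→b15/s1 L1-HIT; vc=[3,9,13]
#11 0xfe→b15/s1 L1-HIT; vc=[3,9,13]
#12 0x3e→b3/s1 VC-HIT; vc=[15,9,13]
#13 0xfa→b15/s1 VC-HIT; vc=[3,9,13]
#14 0xf1→b15/s1 L1-HIT; vc=[3,9,13]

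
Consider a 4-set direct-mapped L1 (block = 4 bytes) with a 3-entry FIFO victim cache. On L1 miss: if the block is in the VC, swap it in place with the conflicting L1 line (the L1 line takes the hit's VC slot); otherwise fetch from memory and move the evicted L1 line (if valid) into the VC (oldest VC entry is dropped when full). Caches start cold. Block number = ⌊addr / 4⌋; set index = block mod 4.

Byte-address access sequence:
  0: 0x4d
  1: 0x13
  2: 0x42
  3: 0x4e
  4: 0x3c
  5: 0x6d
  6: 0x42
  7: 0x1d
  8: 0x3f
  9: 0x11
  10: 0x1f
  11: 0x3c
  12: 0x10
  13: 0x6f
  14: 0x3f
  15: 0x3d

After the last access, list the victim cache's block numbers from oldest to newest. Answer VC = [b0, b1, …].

  [0] addr=0x4d blk=19 s=3: MISS | VC []
  [1] addr=0x13 blk=4 s=0: MISS | VC []
  [2] addr=0x42 blk=16 s=0: MISS | VC [4]
  [3] addr=0x4e blk=19 s=3: L1-HIT | VC [4]
  [4] addr=0x3c blk=15 s=3: MISS | VC [4, 19]
  [5] addr=0x6d blk=27 s=3: MISS | VC [4, 19, 15]
  [6] addr=0x42 blk=16 s=0: L1-HIT | VC [4, 19, 15]
  [7] addr=0x1d blk=7 s=3: MISS | VC [19, 15, 27]
  [8] addr=0x3f blk=15 s=3: VC-HIT | VC [19, 7, 27]
  [9] addr=0x11 blk=4 s=0: MISS | VC [7, 27, 16]
  [10] addr=0x1f blk=7 s=3: VC-HIT | VC [15, 27, 16]
  [11] addr=0x3c blk=15 s=3: VC-HIT | VC [7, 27, 16]
  [12] addr=0x10 blk=4 s=0: L1-HIT | VC [7, 27, 16]
  [13] addr=0x6f blk=27 s=3: VC-HIT | VC [7, 15, 16]
  [14] addr=0x3f blk=15 s=3: VC-HIT | VC [7, 27, 16]
  [15] addr=0x3d blk=15 s=3: L1-HIT | VC [7, 27, 16]

VC = [7, 27, 16]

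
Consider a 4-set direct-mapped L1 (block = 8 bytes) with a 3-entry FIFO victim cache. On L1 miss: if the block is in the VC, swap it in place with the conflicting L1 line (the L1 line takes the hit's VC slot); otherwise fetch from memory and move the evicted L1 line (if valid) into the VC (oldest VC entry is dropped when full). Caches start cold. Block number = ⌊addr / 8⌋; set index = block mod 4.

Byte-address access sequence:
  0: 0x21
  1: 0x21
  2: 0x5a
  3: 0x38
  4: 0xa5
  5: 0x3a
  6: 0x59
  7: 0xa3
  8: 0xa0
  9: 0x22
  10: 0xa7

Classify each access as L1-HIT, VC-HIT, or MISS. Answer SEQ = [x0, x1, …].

  [0] addr=0x21 blk=4 s=0: MISS | VC []
  [1] addr=0x21 blk=4 s=0: L1-HIT | VC []
  [2] addr=0x5a blk=11 s=3: MISS | VC []
  [3] addr=0x38 blk=7 s=3: MISS | VC [11]
  [4] addr=0xa5 blk=20 s=0: MISS | VC [11, 4]
  [5] addr=0x3a blk=7 s=3: L1-HIT | VC [11, 4]
  [6] addr=0x59 blk=11 s=3: VC-HIT | VC [7, 4]
  [7] addr=0xa3 blk=20 s=0: L1-HIT | VC [7, 4]
  [8] addr=0xa0 blk=20 s=0: L1-HIT | VC [7, 4]
  [9] addr=0x22 blk=4 s=0: VC-HIT | VC [7, 20]
  [10] addr=0xa7 blk=20 s=0: VC-HIT | VC [7, 4]

SEQ = [MISS, L1-HIT, MISS, MISS, MISS, L1-HIT, VC-HIT, L1-HIT, L1-HIT, VC-HIT, VC-HIT]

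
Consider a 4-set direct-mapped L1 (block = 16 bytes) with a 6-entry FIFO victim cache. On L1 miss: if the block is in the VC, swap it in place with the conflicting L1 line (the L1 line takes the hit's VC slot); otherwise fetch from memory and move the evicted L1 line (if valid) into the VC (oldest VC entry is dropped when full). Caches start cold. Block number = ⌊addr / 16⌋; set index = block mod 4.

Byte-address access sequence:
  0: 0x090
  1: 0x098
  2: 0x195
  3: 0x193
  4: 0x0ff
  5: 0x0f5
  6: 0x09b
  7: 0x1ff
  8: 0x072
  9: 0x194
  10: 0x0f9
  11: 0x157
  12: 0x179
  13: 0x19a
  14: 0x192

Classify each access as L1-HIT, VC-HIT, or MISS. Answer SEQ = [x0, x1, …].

0: 0x90 (blk 9, set 1) → MISS  vc=[]
1: 0x98 (blk 9, set 1) → L1-HIT  vc=[]
2: 0x195 (blk 25, set 1) → MISS  vc=[9]
3: 0x193 (blk 25, set 1) → L1-HIT  vc=[9]
4: 0xff (blk 15, set 3) → MISS  vc=[9]
5: 0xf5 (blk 15, set 3) → L1-HIT  vc=[9]
6: 0x9b (blk 9, set 1) → VC-HIT  vc=[25]
7: 0x1ff (blk 31, set 3) → MISS  vc=[25, 15]
8: 0x72 (blk 7, set 3) → MISS  vc=[25, 15, 31]
9: 0x194 (blk 25, set 1) → VC-HIT  vc=[9, 15, 31]
10: 0xf9 (blk 15, set 3) → VC-HIT  vc=[9, 7, 31]
11: 0x157 (blk 21, set 1) → MISS  vc=[9, 7, 31, 25]
12: 0x179 (blk 23, set 3) → MISS  vc=[9, 7, 31, 25, 15]
13: 0x19a (blk 25, set 1) → VC-HIT  vc=[9, 7, 31, 21, 15]
14: 0x192 (blk 25, set 1) → L1-HIT  vc=[9, 7, 31, 21, 15]

SEQ = [MISS, L1-HIT, MISS, L1-HIT, MISS, L1-HIT, VC-HIT, MISS, MISS, VC-HIT, VC-HIT, MISS, MISS, VC-HIT, L1-HIT]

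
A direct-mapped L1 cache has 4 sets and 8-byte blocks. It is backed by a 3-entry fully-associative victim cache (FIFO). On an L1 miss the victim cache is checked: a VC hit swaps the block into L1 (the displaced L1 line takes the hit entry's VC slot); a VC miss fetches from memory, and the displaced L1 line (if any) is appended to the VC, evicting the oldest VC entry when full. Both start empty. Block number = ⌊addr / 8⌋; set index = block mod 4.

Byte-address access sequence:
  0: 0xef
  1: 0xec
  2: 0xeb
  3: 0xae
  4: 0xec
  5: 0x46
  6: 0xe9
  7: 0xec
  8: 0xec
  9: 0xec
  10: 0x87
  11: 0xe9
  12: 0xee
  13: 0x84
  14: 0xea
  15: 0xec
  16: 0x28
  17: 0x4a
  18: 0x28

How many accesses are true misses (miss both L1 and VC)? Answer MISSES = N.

MISSES = 6

0: 0xef (blk 29, set 1) → MISS  vc=[]
1: 0xec (blk 29, set 1) → L1-HIT  vc=[]
2: 0xeb (blk 29, set 1) → L1-HIT  vc=[]
3: 0xae (blk 21, set 1) → MISS  vc=[29]
4: 0xec (blk 29, set 1) → VC-HIT  vc=[21]
5: 0x46 (blk 8, set 0) → MISS  vc=[21]
6: 0xe9 (blk 29, set 1) → L1-HIT  vc=[21]
7: 0xec (blk 29, set 1) → L1-HIT  vc=[21]
8: 0xec (blk 29, set 1) → L1-HIT  vc=[21]
9: 0xec (blk 29, set 1) → L1-HIT  vc=[21]
10: 0x87 (blk 16, set 0) → MISS  vc=[21, 8]
11: 0xe9 (blk 29, set 1) → L1-HIT  vc=[21, 8]
12: 0xee (blk 29, set 1) → L1-HIT  vc=[21, 8]
13: 0x84 (blk 16, set 0) → L1-HIT  vc=[21, 8]
14: 0xea (blk 29, set 1) → L1-HIT  vc=[21, 8]
15: 0xec (blk 29, set 1) → L1-HIT  vc=[21, 8]
16: 0x28 (blk 5, set 1) → MISS  vc=[21, 8, 29]
17: 0x4a (blk 9, set 1) → MISS  vc=[8, 29, 5]
18: 0x28 (blk 5, set 1) → VC-HIT  vc=[8, 29, 9]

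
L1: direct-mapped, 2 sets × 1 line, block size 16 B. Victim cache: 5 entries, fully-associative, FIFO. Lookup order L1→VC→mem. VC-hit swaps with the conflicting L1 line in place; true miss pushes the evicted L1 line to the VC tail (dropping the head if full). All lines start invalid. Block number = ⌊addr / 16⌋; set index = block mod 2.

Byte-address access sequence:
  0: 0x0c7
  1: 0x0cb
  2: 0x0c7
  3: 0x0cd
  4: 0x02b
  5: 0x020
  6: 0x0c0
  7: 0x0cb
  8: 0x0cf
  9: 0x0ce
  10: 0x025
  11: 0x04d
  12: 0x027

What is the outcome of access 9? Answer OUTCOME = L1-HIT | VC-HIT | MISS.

OUTCOME = L1-HIT

#0 0xc7→b12/s0 MISS; vc=[]
#1 0xcb→b12/s0 L1-HIT; vc=[]
#2 0xc7→b12/s0 L1-HIT; vc=[]
#3 0xcd→b12/s0 L1-HIT; vc=[]
#4 0x2b→b2/s0 MISS; vc=[12]
#5 0x20→b2/s0 L1-HIT; vc=[12]
#6 0xc0→b12/s0 VC-HIT; vc=[2]
#7 0xcb→b12/s0 L1-HIT; vc=[2]
#8 0xcf→b12/s0 L1-HIT; vc=[2]
#9 0xce→b12/s0 L1-HIT; vc=[2]
#10 0x25→b2/s0 VC-HIT; vc=[12]
#11 0x4d→b4/s0 MISS; vc=[12,2]
#12 0x27→b2/s0 VC-HIT; vc=[12,4]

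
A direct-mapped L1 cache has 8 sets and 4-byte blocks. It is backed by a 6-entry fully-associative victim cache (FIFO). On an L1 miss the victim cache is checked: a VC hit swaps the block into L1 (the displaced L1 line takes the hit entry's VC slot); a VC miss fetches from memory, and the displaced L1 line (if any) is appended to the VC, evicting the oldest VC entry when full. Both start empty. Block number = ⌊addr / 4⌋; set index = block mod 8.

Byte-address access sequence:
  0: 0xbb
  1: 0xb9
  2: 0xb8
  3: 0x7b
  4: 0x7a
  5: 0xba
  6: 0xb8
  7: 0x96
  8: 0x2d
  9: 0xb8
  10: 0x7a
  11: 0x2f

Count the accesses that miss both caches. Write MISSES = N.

0: 0xbb (blk 46, set 6) → MISS  vc=[]
1: 0xb9 (blk 46, set 6) → L1-HIT  vc=[]
2: 0xb8 (blk 46, set 6) → L1-HIT  vc=[]
3: 0x7b (blk 30, set 6) → MISS  vc=[46]
4: 0x7a (blk 30, set 6) → L1-HIT  vc=[46]
5: 0xba (blk 46, set 6) → VC-HIT  vc=[30]
6: 0xb8 (blk 46, set 6) → L1-HIT  vc=[30]
7: 0x96 (blk 37, set 5) → MISS  vc=[30]
8: 0x2d (blk 11, set 3) → MISS  vc=[30]
9: 0xb8 (blk 46, set 6) → L1-HIT  vc=[30]
10: 0x7a (blk 30, set 6) → VC-HIT  vc=[46]
11: 0x2f (blk 11, set 3) → L1-HIT  vc=[46]

MISSES = 4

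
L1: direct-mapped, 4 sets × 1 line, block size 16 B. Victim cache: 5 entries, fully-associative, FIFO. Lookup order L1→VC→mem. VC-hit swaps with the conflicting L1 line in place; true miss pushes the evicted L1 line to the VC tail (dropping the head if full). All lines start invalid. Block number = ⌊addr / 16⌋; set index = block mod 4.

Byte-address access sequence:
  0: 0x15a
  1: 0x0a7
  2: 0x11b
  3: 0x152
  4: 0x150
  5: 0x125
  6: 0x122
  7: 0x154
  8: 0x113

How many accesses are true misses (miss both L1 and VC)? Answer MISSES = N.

  [0] addr=0x15a blk=21 s=1: MISS | VC []
  [1] addr=0xa7 blk=10 s=2: MISS | VC []
  [2] addr=0x11b blk=17 s=1: MISS | VC [21]
  [3] addr=0x152 blk=21 s=1: VC-HIT | VC [17]
  [4] addr=0x150 blk=21 s=1: L1-HIT | VC [17]
  [5] addr=0x125 blk=18 s=2: MISS | VC [17, 10]
  [6] addr=0x122 blk=18 s=2: L1-HIT | VC [17, 10]
  [7] addr=0x154 blk=21 s=1: L1-HIT | VC [17, 10]
  [8] addr=0x113 blk=17 s=1: VC-HIT | VC [21, 10]

MISSES = 4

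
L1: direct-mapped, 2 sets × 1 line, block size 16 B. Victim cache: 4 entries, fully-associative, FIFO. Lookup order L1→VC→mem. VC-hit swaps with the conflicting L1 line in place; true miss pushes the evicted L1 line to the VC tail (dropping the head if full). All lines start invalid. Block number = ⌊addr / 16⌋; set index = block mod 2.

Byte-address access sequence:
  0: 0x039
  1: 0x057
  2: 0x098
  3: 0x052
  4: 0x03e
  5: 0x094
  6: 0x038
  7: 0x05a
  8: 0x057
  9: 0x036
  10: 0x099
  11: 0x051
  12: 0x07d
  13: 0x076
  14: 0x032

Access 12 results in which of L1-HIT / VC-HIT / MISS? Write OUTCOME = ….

#0 0x39→b3/s1 MISS; vc=[]
#1 0x57→b5/s1 MISS; vc=[3]
#2 0x98→b9/s1 MISS; vc=[3,5]
#3 0x52→b5/s1 VC-HIT; vc=[3,9]
#4 0x3e→b3/s1 VC-HIT; vc=[5,9]
#5 0x94→b9/s1 VC-HIT; vc=[5,3]
#6 0x38→b3/s1 VC-HIT; vc=[5,9]
#7 0x5a→b5/s1 VC-HIT; vc=[3,9]
#8 0x57→b5/s1 L1-HIT; vc=[3,9]
#9 0x36→b3/s1 VC-HIT; vc=[5,9]
#10 0x99→b9/s1 VC-HIT; vc=[5,3]
#11 0x51→b5/s1 VC-HIT; vc=[9,3]
#12 0x7d→b7/s1 MISS; vc=[9,3,5]
#13 0x76→b7/s1 L1-HIT; vc=[9,3,5]
#14 0x32→b3/s1 VC-HIT; vc=[9,7,5]

OUTCOME = MISS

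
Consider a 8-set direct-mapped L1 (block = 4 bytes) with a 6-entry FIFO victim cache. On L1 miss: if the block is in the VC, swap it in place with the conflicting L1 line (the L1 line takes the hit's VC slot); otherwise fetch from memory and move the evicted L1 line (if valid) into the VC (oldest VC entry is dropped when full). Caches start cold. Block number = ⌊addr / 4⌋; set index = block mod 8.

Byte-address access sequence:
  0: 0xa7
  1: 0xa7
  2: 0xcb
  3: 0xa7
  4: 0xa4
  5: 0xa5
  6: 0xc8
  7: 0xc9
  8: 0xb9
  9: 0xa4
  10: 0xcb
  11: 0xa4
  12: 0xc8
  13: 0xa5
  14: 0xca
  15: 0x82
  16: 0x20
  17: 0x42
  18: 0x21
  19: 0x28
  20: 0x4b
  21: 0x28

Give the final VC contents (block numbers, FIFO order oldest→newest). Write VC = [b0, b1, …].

0: 0xa7 (blk 41, set 1) → MISS  vc=[]
1: 0xa7 (blk 41, set 1) → L1-HIT  vc=[]
2: 0xcb (blk 50, set 2) → MISS  vc=[]
3: 0xa7 (blk 41, set 1) → L1-HIT  vc=[]
4: 0xa4 (blk 41, set 1) → L1-HIT  vc=[]
5: 0xa5 (blk 41, set 1) → L1-HIT  vc=[]
6: 0xc8 (blk 50, set 2) → L1-HIT  vc=[]
7: 0xc9 (blk 50, set 2) → L1-HIT  vc=[]
8: 0xb9 (blk 46, set 6) → MISS  vc=[]
9: 0xa4 (blk 41, set 1) → L1-HIT  vc=[]
10: 0xcb (blk 50, set 2) → L1-HIT  vc=[]
11: 0xa4 (blk 41, set 1) → L1-HIT  vc=[]
12: 0xc8 (blk 50, set 2) → L1-HIT  vc=[]
13: 0xa5 (blk 41, set 1) → L1-HIT  vc=[]
14: 0xca (blk 50, set 2) → L1-HIT  vc=[]
15: 0x82 (blk 32, set 0) → MISS  vc=[]
16: 0x20 (blk 8, set 0) → MISS  vc=[32]
17: 0x42 (blk 16, set 0) → MISS  vc=[32, 8]
18: 0x21 (blk 8, set 0) → VC-HIT  vc=[32, 16]
19: 0x28 (blk 10, set 2) → MISS  vc=[32, 16, 50]
20: 0x4b (blk 18, set 2) → MISS  vc=[32, 16, 50, 10]
21: 0x28 (blk 10, set 2) → VC-HIT  vc=[32, 16, 50, 18]

VC = [32, 16, 50, 18]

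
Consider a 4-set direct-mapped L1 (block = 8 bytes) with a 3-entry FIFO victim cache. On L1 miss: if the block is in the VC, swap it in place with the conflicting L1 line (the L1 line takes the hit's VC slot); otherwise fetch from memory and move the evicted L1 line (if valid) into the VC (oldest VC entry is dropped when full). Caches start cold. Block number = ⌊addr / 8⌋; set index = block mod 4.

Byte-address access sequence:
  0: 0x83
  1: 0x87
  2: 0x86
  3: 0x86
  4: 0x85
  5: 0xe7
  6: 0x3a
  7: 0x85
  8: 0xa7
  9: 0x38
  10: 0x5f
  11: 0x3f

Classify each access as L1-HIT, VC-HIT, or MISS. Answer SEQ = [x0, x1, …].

SEQ = [MISS, L1-HIT, L1-HIT, L1-HIT, L1-HIT, MISS, MISS, VC-HIT, MISS, L1-HIT, MISS, VC-HIT]

0: 0x83 (blk 16, set 0) → MISS  vc=[]
1: 0x87 (blk 16, set 0) → L1-HIT  vc=[]
2: 0x86 (blk 16, set 0) → L1-HIT  vc=[]
3: 0x86 (blk 16, set 0) → L1-HIT  vc=[]
4: 0x85 (blk 16, set 0) → L1-HIT  vc=[]
5: 0xe7 (blk 28, set 0) → MISS  vc=[16]
6: 0x3a (blk 7, set 3) → MISS  vc=[16]
7: 0x85 (blk 16, set 0) → VC-HIT  vc=[28]
8: 0xa7 (blk 20, set 0) → MISS  vc=[28, 16]
9: 0x38 (blk 7, set 3) → L1-HIT  vc=[28, 16]
10: 0x5f (blk 11, set 3) → MISS  vc=[28, 16, 7]
11: 0x3f (blk 7, set 3) → VC-HIT  vc=[28, 16, 11]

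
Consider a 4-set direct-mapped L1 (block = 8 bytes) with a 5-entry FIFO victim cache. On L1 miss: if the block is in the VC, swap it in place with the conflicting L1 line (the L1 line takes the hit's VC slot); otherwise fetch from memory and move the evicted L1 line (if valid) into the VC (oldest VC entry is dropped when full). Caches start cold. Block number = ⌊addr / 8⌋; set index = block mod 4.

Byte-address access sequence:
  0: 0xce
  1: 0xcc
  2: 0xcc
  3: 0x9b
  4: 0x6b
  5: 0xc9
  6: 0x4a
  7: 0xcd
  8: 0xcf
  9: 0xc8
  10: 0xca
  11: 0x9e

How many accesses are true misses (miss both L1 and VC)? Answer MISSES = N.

0: 0xce (blk 25, set 1) → MISS  vc=[]
1: 0xcc (blk 25, set 1) → L1-HIT  vc=[]
2: 0xcc (blk 25, set 1) → L1-HIT  vc=[]
3: 0x9b (blk 19, set 3) → MISS  vc=[]
4: 0x6b (blk 13, set 1) → MISS  vc=[25]
5: 0xc9 (blk 25, set 1) → VC-HIT  vc=[13]
6: 0x4a (blk 9, set 1) → MISS  vc=[13, 25]
7: 0xcd (blk 25, set 1) → VC-HIT  vc=[13, 9]
8: 0xcf (blk 25, set 1) → L1-HIT  vc=[13, 9]
9: 0xc8 (blk 25, set 1) → L1-HIT  vc=[13, 9]
10: 0xca (blk 25, set 1) → L1-HIT  vc=[13, 9]
11: 0x9e (blk 19, set 3) → L1-HIT  vc=[13, 9]

MISSES = 4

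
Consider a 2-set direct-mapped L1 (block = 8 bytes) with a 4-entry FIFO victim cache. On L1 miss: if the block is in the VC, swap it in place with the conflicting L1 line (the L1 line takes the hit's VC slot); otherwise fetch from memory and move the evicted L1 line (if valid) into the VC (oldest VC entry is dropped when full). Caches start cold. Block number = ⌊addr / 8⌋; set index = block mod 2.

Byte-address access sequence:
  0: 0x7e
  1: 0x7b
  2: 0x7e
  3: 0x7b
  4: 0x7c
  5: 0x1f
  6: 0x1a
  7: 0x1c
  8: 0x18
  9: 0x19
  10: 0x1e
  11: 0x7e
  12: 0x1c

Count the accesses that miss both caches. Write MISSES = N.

0: 0x7e (blk 15, set 1) → MISS  vc=[]
1: 0x7b (blk 15, set 1) → L1-HIT  vc=[]
2: 0x7e (blk 15, set 1) → L1-HIT  vc=[]
3: 0x7b (blk 15, set 1) → L1-HIT  vc=[]
4: 0x7c (blk 15, set 1) → L1-HIT  vc=[]
5: 0x1f (blk 3, set 1) → MISS  vc=[15]
6: 0x1a (blk 3, set 1) → L1-HIT  vc=[15]
7: 0x1c (blk 3, set 1) → L1-HIT  vc=[15]
8: 0x18 (blk 3, set 1) → L1-HIT  vc=[15]
9: 0x19 (blk 3, set 1) → L1-HIT  vc=[15]
10: 0x1e (blk 3, set 1) → L1-HIT  vc=[15]
11: 0x7e (blk 15, set 1) → VC-HIT  vc=[3]
12: 0x1c (blk 3, set 1) → VC-HIT  vc=[15]

MISSES = 2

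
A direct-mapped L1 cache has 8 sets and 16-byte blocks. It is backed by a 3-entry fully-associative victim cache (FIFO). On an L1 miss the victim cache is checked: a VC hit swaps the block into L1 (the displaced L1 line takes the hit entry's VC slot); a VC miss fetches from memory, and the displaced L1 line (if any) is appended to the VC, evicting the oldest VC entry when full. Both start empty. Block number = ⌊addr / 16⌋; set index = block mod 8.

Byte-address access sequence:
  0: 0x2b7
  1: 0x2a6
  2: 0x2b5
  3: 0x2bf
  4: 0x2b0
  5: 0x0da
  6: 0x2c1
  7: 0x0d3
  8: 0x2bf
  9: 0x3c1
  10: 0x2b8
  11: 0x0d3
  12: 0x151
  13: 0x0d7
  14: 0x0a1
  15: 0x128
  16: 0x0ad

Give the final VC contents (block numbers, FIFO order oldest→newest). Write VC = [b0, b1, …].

VC = [21, 42, 18]

0: 0x2b7 (blk 43, set 3) → MISS  vc=[]
1: 0x2a6 (blk 42, set 2) → MISS  vc=[]
2: 0x2b5 (blk 43, set 3) → L1-HIT  vc=[]
3: 0x2bf (blk 43, set 3) → L1-HIT  vc=[]
4: 0x2b0 (blk 43, set 3) → L1-HIT  vc=[]
5: 0xda (blk 13, set 5) → MISS  vc=[]
6: 0x2c1 (blk 44, set 4) → MISS  vc=[]
7: 0xd3 (blk 13, set 5) → L1-HIT  vc=[]
8: 0x2bf (blk 43, set 3) → L1-HIT  vc=[]
9: 0x3c1 (blk 60, set 4) → MISS  vc=[44]
10: 0x2b8 (blk 43, set 3) → L1-HIT  vc=[44]
11: 0xd3 (blk 13, set 5) → L1-HIT  vc=[44]
12: 0x151 (blk 21, set 5) → MISS  vc=[44, 13]
13: 0xd7 (blk 13, set 5) → VC-HIT  vc=[44, 21]
14: 0xa1 (blk 10, set 2) → MISS  vc=[44, 21, 42]
15: 0x128 (blk 18, set 2) → MISS  vc=[21, 42, 10]
16: 0xad (blk 10, set 2) → VC-HIT  vc=[21, 42, 18]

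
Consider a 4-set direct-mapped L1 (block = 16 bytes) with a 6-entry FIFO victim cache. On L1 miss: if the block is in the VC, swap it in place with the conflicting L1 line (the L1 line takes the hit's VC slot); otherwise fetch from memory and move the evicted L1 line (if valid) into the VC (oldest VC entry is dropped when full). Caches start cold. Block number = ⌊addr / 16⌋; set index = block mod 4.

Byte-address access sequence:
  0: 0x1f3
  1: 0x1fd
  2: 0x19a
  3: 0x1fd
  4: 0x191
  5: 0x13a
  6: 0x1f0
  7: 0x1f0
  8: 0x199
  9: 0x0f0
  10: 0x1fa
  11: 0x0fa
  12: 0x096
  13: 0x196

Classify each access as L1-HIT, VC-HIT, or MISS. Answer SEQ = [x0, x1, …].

SEQ = [MISS, L1-HIT, MISS, L1-HIT, L1-HIT, MISS, VC-HIT, L1-HIT, L1-HIT, MISS, VC-HIT, VC-HIT, MISS, VC-HIT]

0: 0x1f3 (blk 31, set 3) → MISS  vc=[]
1: 0x1fd (blk 31, set 3) → L1-HIT  vc=[]
2: 0x19a (blk 25, set 1) → MISS  vc=[]
3: 0x1fd (blk 31, set 3) → L1-HIT  vc=[]
4: 0x191 (blk 25, set 1) → L1-HIT  vc=[]
5: 0x13a (blk 19, set 3) → MISS  vc=[31]
6: 0x1f0 (blk 31, set 3) → VC-HIT  vc=[19]
7: 0x1f0 (blk 31, set 3) → L1-HIT  vc=[19]
8: 0x199 (blk 25, set 1) → L1-HIT  vc=[19]
9: 0xf0 (blk 15, set 3) → MISS  vc=[19, 31]
10: 0x1fa (blk 31, set 3) → VC-HIT  vc=[19, 15]
11: 0xfa (blk 15, set 3) → VC-HIT  vc=[19, 31]
12: 0x96 (blk 9, set 1) → MISS  vc=[19, 31, 25]
13: 0x196 (blk 25, set 1) → VC-HIT  vc=[19, 31, 9]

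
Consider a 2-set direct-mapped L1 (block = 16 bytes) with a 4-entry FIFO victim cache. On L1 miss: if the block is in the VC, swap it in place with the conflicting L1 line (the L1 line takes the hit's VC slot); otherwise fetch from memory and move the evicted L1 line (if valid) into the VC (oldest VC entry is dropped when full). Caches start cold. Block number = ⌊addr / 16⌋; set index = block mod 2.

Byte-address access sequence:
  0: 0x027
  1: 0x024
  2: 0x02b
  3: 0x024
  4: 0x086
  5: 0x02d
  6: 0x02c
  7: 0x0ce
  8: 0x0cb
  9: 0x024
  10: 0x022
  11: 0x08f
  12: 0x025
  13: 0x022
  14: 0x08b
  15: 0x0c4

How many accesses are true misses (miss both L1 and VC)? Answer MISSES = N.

MISSES = 3

0: 0x27 (blk 2, set 0) → MISS  vc=[]
1: 0x24 (blk 2, set 0) → L1-HIT  vc=[]
2: 0x2b (blk 2, set 0) → L1-HIT  vc=[]
3: 0x24 (blk 2, set 0) → L1-HIT  vc=[]
4: 0x86 (blk 8, set 0) → MISS  vc=[2]
5: 0x2d (blk 2, set 0) → VC-HIT  vc=[8]
6: 0x2c (blk 2, set 0) → L1-HIT  vc=[8]
7: 0xce (blk 12, set 0) → MISS  vc=[8, 2]
8: 0xcb (blk 12, set 0) → L1-HIT  vc=[8, 2]
9: 0x24 (blk 2, set 0) → VC-HIT  vc=[8, 12]
10: 0x22 (blk 2, set 0) → L1-HIT  vc=[8, 12]
11: 0x8f (blk 8, set 0) → VC-HIT  vc=[2, 12]
12: 0x25 (blk 2, set 0) → VC-HIT  vc=[8, 12]
13: 0x22 (blk 2, set 0) → L1-HIT  vc=[8, 12]
14: 0x8b (blk 8, set 0) → VC-HIT  vc=[2, 12]
15: 0xc4 (blk 12, set 0) → VC-HIT  vc=[2, 8]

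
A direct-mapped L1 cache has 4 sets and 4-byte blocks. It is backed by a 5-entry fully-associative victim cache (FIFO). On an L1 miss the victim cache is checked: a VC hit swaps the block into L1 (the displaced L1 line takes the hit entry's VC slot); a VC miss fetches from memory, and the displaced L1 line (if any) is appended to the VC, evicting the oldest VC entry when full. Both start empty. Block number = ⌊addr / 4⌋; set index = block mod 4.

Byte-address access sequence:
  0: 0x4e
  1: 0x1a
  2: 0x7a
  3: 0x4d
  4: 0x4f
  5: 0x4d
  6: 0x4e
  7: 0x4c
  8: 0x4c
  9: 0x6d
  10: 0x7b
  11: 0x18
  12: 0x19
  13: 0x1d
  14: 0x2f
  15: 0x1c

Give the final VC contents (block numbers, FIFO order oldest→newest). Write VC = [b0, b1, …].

VC = [30, 19, 27, 11]

#0 0x4e→b19/s3 MISS; vc=[]
#1 0x1a→b6/s2 MISS; vc=[]
#2 0x7a→b30/s2 MISS; vc=[6]
#3 0x4d→b19/s3 L1-HIT; vc=[6]
#4 0x4f→b19/s3 L1-HIT; vc=[6]
#5 0x4d→b19/s3 L1-HIT; vc=[6]
#6 0x4e→b19/s3 L1-HIT; vc=[6]
#7 0x4c→b19/s3 L1-HIT; vc=[6]
#8 0x4c→b19/s3 L1-HIT; vc=[6]
#9 0x6d→b27/s3 MISS; vc=[6,19]
#10 0x7b→b30/s2 L1-HIT; vc=[6,19]
#11 0x18→b6/s2 VC-HIT; vc=[30,19]
#12 0x19→b6/s2 L1-HIT; vc=[30,19]
#13 0x1d→b7/s3 MISS; vc=[30,19,27]
#14 0x2f→b11/s3 MISS; vc=[30,19,27,7]
#15 0x1c→b7/s3 VC-HIT; vc=[30,19,27,11]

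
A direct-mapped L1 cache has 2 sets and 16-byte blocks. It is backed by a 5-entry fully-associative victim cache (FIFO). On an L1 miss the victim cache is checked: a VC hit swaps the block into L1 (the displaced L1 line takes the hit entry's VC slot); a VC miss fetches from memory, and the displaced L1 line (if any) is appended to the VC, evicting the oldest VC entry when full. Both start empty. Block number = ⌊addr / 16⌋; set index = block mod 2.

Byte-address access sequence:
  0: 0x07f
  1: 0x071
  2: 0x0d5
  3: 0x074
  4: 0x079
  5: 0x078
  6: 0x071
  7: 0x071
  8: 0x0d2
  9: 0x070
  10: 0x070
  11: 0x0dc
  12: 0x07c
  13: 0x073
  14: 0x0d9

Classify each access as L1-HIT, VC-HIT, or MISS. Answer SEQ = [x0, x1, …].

SEQ = [MISS, L1-HIT, MISS, VC-HIT, L1-HIT, L1-HIT, L1-HIT, L1-HIT, VC-HIT, VC-HIT, L1-HIT, VC-HIT, VC-HIT, L1-HIT, VC-HIT]

0: 0x7f (blk 7, set 1) → MISS  vc=[]
1: 0x71 (blk 7, set 1) → L1-HIT  vc=[]
2: 0xd5 (blk 13, set 1) → MISS  vc=[7]
3: 0x74 (blk 7, set 1) → VC-HIT  vc=[13]
4: 0x79 (blk 7, set 1) → L1-HIT  vc=[13]
5: 0x78 (blk 7, set 1) → L1-HIT  vc=[13]
6: 0x71 (blk 7, set 1) → L1-HIT  vc=[13]
7: 0x71 (blk 7, set 1) → L1-HIT  vc=[13]
8: 0xd2 (blk 13, set 1) → VC-HIT  vc=[7]
9: 0x70 (blk 7, set 1) → VC-HIT  vc=[13]
10: 0x70 (blk 7, set 1) → L1-HIT  vc=[13]
11: 0xdc (blk 13, set 1) → VC-HIT  vc=[7]
12: 0x7c (blk 7, set 1) → VC-HIT  vc=[13]
13: 0x73 (blk 7, set 1) → L1-HIT  vc=[13]
14: 0xd9 (blk 13, set 1) → VC-HIT  vc=[7]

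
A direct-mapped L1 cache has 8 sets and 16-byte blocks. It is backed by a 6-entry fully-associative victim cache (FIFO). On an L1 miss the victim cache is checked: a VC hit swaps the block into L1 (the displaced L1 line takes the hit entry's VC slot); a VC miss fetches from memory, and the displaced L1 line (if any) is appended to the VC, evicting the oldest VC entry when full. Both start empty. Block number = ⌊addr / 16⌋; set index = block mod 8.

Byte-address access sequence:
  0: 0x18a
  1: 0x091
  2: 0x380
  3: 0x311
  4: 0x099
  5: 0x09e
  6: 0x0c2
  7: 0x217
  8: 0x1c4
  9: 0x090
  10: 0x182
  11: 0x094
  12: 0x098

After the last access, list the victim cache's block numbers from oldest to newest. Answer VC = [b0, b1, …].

0: 0x18a (blk 24, set 0) → MISS  vc=[]
1: 0x91 (blk 9, set 1) → MISS  vc=[]
2: 0x380 (blk 56, set 0) → MISS  vc=[24]
3: 0x311 (blk 49, set 1) → MISS  vc=[24, 9]
4: 0x99 (blk 9, set 1) → VC-HIT  vc=[24, 49]
5: 0x9e (blk 9, set 1) → L1-HIT  vc=[24, 49]
6: 0xc2 (blk 12, set 4) → MISS  vc=[24, 49]
7: 0x217 (blk 33, set 1) → MISS  vc=[24, 49, 9]
8: 0x1c4 (blk 28, set 4) → MISS  vc=[24, 49, 9, 12]
9: 0x90 (blk 9, set 1) → VC-HIT  vc=[24, 49, 33, 12]
10: 0x182 (blk 24, set 0) → VC-HIT  vc=[56, 49, 33, 12]
11: 0x94 (blk 9, set 1) → L1-HIT  vc=[56, 49, 33, 12]
12: 0x98 (blk 9, set 1) → L1-HIT  vc=[56, 49, 33, 12]

VC = [56, 49, 33, 12]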